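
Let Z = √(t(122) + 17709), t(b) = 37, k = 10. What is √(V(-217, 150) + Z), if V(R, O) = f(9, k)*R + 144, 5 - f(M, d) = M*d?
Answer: √(18589 + √17746) ≈ 136.83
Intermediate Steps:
f(M, d) = 5 - M*d
V(R, O) = 144 - 85*R (V(R, O) = (5 - 1*9*10)*R + 144 = (5 - 90)*R + 144 = -85*R + 144 = 144 - 85*R)
Z = √17746 (Z = √(37 + 17709) = √17746 ≈ 133.21)
√(V(-217, 150) + Z) = √((144 - 85*(-217)) + √17746) = √((144 + 18445) + √17746) = √(18589 + √17746)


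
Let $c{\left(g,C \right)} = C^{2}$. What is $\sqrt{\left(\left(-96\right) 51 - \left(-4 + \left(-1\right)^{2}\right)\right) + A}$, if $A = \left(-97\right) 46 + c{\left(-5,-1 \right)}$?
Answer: $i \sqrt{9354} \approx 96.716 i$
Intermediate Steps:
$A = -4461$ ($A = \left(-97\right) 46 + \left(-1\right)^{2} = -4462 + 1 = -4461$)
$\sqrt{\left(\left(-96\right) 51 - \left(-4 + \left(-1\right)^{2}\right)\right) + A} = \sqrt{\left(\left(-96\right) 51 - \left(-4 + \left(-1\right)^{2}\right)\right) - 4461} = \sqrt{\left(-4896 - \left(-4 + 1\right)\right) - 4461} = \sqrt{\left(-4896 - -3\right) - 4461} = \sqrt{\left(-4896 + 3\right) - 4461} = \sqrt{-4893 - 4461} = \sqrt{-9354} = i \sqrt{9354}$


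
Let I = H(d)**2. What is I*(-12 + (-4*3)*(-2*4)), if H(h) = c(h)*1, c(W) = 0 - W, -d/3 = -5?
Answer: 18900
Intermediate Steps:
d = 15 (d = -3*(-5) = 15)
c(W) = -W
H(h) = -h (H(h) = -h*1 = -h)
I = 225 (I = (-1*15)**2 = (-15)**2 = 225)
I*(-12 + (-4*3)*(-2*4)) = 225*(-12 + (-4*3)*(-2*4)) = 225*(-12 - 12*(-8)) = 225*(-12 + 96) = 225*84 = 18900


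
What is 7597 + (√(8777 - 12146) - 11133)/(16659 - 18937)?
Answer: 17317099/2278 - I*√3369/2278 ≈ 7601.9 - 0.02548*I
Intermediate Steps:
7597 + (√(8777 - 12146) - 11133)/(16659 - 18937) = 7597 + (√(-3369) - 11133)/(-2278) = 7597 + (I*√3369 - 11133)*(-1/2278) = 7597 + (-11133 + I*√3369)*(-1/2278) = 7597 + (11133/2278 - I*√3369/2278) = 17317099/2278 - I*√3369/2278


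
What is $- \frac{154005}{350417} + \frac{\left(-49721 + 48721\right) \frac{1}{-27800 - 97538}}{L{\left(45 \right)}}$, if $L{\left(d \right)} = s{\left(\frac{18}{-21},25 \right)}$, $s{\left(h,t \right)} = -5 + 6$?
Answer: $- \frac{9476130845}{21960282973} \approx -0.43151$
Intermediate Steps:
$s{\left(h,t \right)} = 1$
$L{\left(d \right)} = 1$
$- \frac{154005}{350417} + \frac{\left(-49721 + 48721\right) \frac{1}{-27800 - 97538}}{L{\left(45 \right)}} = - \frac{154005}{350417} + \frac{\left(-49721 + 48721\right) \frac{1}{-27800 - 97538}}{1} = \left(-154005\right) \frac{1}{350417} + - \frac{1000}{-125338} \cdot 1 = - \frac{154005}{350417} + \left(-1000\right) \left(- \frac{1}{125338}\right) 1 = - \frac{154005}{350417} + \frac{500}{62669} \cdot 1 = - \frac{154005}{350417} + \frac{500}{62669} = - \frac{9476130845}{21960282973}$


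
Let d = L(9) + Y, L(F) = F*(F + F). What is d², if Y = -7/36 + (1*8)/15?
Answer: 853866841/32400 ≈ 26354.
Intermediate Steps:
L(F) = 2*F² (L(F) = F*(2*F) = 2*F²)
Y = 61/180 (Y = -7*1/36 + 8*(1/15) = -7/36 + 8/15 = 61/180 ≈ 0.33889)
d = 29221/180 (d = 2*9² + 61/180 = 2*81 + 61/180 = 162 + 61/180 = 29221/180 ≈ 162.34)
d² = (29221/180)² = 853866841/32400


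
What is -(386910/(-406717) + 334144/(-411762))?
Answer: 147608440334/83735302677 ≈ 1.7628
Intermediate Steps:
-(386910/(-406717) + 334144/(-411762)) = -(386910*(-1/406717) + 334144*(-1/411762)) = -(-386910/406717 - 167072/205881) = -1*(-147608440334/83735302677) = 147608440334/83735302677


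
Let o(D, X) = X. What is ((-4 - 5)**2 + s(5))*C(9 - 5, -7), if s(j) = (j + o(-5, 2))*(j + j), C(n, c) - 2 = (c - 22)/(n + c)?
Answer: 5285/3 ≈ 1761.7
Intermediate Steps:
C(n, c) = 2 + (-22 + c)/(c + n) (C(n, c) = 2 + (c - 22)/(n + c) = 2 + (-22 + c)/(c + n))
s(j) = 2*j*(2 + j) (s(j) = (j + 2)*(j + j) = (2 + j)*(2*j) = 2*j*(2 + j))
((-4 - 5)**2 + s(5))*C(9 - 5, -7) = ((-4 - 5)**2 + 2*5*(2 + 5))*((-22 + 2*(9 - 5) + 3*(-7))/(-7 + (9 - 5))) = ((-9)**2 + 2*5*7)*((-22 + 2*4 - 21)/(-7 + 4)) = (81 + 70)*((-22 + 8 - 21)/(-3)) = 151*(-1/3*(-35)) = 151*(35/3) = 5285/3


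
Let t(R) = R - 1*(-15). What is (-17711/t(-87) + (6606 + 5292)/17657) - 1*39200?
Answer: -49521537017/1271304 ≈ -38953.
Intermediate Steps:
t(R) = 15 + R (t(R) = R + 15 = 15 + R)
(-17711/t(-87) + (6606 + 5292)/17657) - 1*39200 = (-17711/(15 - 87) + (6606 + 5292)/17657) - 1*39200 = (-17711/(-72) + 11898*(1/17657)) - 39200 = (-17711*(-1/72) + 11898/17657) - 39200 = (17711/72 + 11898/17657) - 39200 = 313579783/1271304 - 39200 = -49521537017/1271304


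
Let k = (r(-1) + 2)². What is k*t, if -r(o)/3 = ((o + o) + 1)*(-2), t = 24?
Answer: 384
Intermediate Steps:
r(o) = 6 + 12*o (r(o) = -3*((o + o) + 1)*(-2) = -3*(2*o + 1)*(-2) = -3*(1 + 2*o)*(-2) = -3*(-2 - 4*o) = 6 + 12*o)
k = 16 (k = ((6 + 12*(-1)) + 2)² = ((6 - 12) + 2)² = (-6 + 2)² = (-4)² = 16)
k*t = 16*24 = 384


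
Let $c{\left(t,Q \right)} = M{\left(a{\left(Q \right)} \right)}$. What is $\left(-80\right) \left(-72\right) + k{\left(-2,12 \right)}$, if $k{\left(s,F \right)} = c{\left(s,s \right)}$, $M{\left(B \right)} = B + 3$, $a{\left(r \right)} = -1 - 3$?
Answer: $5759$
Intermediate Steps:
$a{\left(r \right)} = -4$ ($a{\left(r \right)} = -1 - 3 = -4$)
$M{\left(B \right)} = 3 + B$
$c{\left(t,Q \right)} = -1$ ($c{\left(t,Q \right)} = 3 - 4 = -1$)
$k{\left(s,F \right)} = -1$
$\left(-80\right) \left(-72\right) + k{\left(-2,12 \right)} = \left(-80\right) \left(-72\right) - 1 = 5760 - 1 = 5759$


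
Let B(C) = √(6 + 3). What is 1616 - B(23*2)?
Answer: 1613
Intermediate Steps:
B(C) = 3 (B(C) = √9 = 3)
1616 - B(23*2) = 1616 - 1*3 = 1616 - 3 = 1613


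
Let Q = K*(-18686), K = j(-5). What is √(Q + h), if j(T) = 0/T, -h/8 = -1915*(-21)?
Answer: 2*I*√80430 ≈ 567.2*I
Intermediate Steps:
h = -321720 (h = -(-15320)*(-21) = -8*40215 = -321720)
j(T) = 0
K = 0
Q = 0 (Q = 0*(-18686) = 0)
√(Q + h) = √(0 - 321720) = √(-321720) = 2*I*√80430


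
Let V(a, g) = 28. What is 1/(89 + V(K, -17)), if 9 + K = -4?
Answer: 1/117 ≈ 0.0085470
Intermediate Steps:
K = -13 (K = -9 - 4 = -13)
1/(89 + V(K, -17)) = 1/(89 + 28) = 1/117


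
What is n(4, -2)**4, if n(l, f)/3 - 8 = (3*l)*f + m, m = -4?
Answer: 12960000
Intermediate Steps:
n(l, f) = 12 + 9*f*l (n(l, f) = 24 + 3*((3*l)*f - 4) = 24 + 3*(3*f*l - 4) = 24 + 3*(-4 + 3*f*l) = 24 + (-12 + 9*f*l) = 12 + 9*f*l)
n(4, -2)**4 = (12 + 9*(-2)*4)**4 = (12 - 72)**4 = (-60)**4 = 12960000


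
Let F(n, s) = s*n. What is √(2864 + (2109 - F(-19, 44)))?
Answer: √5809 ≈ 76.217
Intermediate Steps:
F(n, s) = n*s
√(2864 + (2109 - F(-19, 44))) = √(2864 + (2109 - (-19)*44)) = √(2864 + (2109 - 1*(-836))) = √(2864 + (2109 + 836)) = √(2864 + 2945) = √5809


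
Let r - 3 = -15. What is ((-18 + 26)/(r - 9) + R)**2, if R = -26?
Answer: 306916/441 ≈ 695.96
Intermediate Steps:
r = -12 (r = 3 - 15 = -12)
((-18 + 26)/(r - 9) + R)**2 = ((-18 + 26)/(-12 - 9) - 26)**2 = (8/(-21) - 26)**2 = (8*(-1/21) - 26)**2 = (-8/21 - 26)**2 = (-554/21)**2 = 306916/441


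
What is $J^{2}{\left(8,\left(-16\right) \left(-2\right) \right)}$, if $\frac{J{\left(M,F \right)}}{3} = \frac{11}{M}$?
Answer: $\frac{1089}{64} \approx 17.016$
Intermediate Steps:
$J{\left(M,F \right)} = \frac{33}{M}$ ($J{\left(M,F \right)} = 3 \frac{11}{M} = \frac{33}{M}$)
$J^{2}{\left(8,\left(-16\right) \left(-2\right) \right)} = \left(\frac{33}{8}\right)^{2} = \frac{1089}{64}$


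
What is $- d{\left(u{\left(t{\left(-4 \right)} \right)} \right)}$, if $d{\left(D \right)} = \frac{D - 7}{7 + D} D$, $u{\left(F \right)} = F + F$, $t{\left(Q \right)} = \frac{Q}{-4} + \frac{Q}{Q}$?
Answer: $\frac{12}{11} \approx 1.0909$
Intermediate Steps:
$t{\left(Q \right)} = 1 - \frac{Q}{4}$ ($t{\left(Q \right)} = Q \left(- \frac{1}{4}\right) + 1 = - \frac{Q}{4} + 1 = 1 - \frac{Q}{4}$)
$u{\left(F \right)} = 2 F$
$d{\left(D \right)} = \frac{D \left(-7 + D\right)}{7 + D}$ ($d{\left(D \right)} = \frac{-7 + D}{7 + D} D = \frac{D \left(-7 + D\right)}{7 + D}$)
$- d{\left(u{\left(t{\left(-4 \right)} \right)} \right)} = - \frac{2 \left(1 - -1\right) \left(-7 + 2 \left(1 - -1\right)\right)}{7 + 2 \left(1 - -1\right)} = - \frac{2 \left(1 + 1\right) \left(-7 + 2 \left(1 + 1\right)\right)}{7 + 2 \left(1 + 1\right)} = - \frac{2 \cdot 2 \left(-7 + 2 \cdot 2\right)}{7 + 2 \cdot 2} = - \frac{4 \left(-7 + 4\right)}{7 + 4} = - \frac{4 \left(-3\right)}{11} = \left(-1\right) \left(- \frac{12}{11}\right) = \frac{12}{11}$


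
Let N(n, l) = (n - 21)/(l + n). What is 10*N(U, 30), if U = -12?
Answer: -55/3 ≈ -18.333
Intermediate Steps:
N(n, l) = (-21 + n)/(l + n)
10*N(U, 30) = 10*((-21 - 12)/(30 - 12)) = 10*(-33/18) = 10*((1/18)*(-33)) = 10*(-11/6) = -55/3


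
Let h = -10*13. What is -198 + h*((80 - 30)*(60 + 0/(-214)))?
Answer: -390198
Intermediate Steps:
h = -130
-198 + h*((80 - 30)*(60 + 0/(-214))) = -198 - 130*(80 - 30)*(60 + 0/(-214)) = -198 - 6500*(60 + 0*(-1/214)) = -198 - 6500*(60 + 0) = -198 - 6500*60 = -198 - 130*3000 = -198 - 390000 = -390198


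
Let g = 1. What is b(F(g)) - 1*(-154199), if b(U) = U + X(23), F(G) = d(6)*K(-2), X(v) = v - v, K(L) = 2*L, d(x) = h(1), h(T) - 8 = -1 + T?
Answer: 154167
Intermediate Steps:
h(T) = 7 + T (h(T) = 8 + (-1 + T) = 7 + T)
d(x) = 8 (d(x) = 7 + 1 = 8)
X(v) = 0
F(G) = -32 (F(G) = 8*(2*(-2)) = 8*(-4) = -32)
b(U) = U (b(U) = U + 0 = U)
b(F(g)) - 1*(-154199) = -32 - 1*(-154199) = -32 + 154199 = 154167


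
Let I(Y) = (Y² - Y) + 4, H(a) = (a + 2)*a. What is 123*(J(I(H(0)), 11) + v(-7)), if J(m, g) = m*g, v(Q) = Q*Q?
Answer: 11439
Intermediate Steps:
H(a) = a*(2 + a) (H(a) = (2 + a)*a = a*(2 + a))
I(Y) = 4 + Y² - Y
v(Q) = Q²
J(m, g) = g*m
123*(J(I(H(0)), 11) + v(-7)) = 123*(11*(4 + (0*(2 + 0))² - 0*(2 + 0)) + (-7)²) = 123*(11*(4 + (0*2)² - 0*2) + 49) = 123*(11*(4 + 0² - 1*0) + 49) = 123*(11*(4 + 0 + 0) + 49) = 123*(11*4 + 49) = 123*(44 + 49) = 123*93 = 11439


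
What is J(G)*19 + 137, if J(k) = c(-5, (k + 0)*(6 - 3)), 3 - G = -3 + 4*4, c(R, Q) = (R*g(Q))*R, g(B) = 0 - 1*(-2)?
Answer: 1087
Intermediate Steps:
g(B) = 2 (g(B) = 0 + 2 = 2)
c(R, Q) = 2*R² (c(R, Q) = (R*2)*R = (2*R)*R = 2*R²)
G = -10 (G = 3 - (-3 + 4*4) = 3 - (-3 + 16) = 3 - 1*13 = 3 - 13 = -10)
J(k) = 50 (J(k) = 2*(-5)² = 2*25 = 50)
J(G)*19 + 137 = 50*19 + 137 = 950 + 137 = 1087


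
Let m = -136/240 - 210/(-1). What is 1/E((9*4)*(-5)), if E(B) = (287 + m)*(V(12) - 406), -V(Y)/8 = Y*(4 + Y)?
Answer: -15/14461103 ≈ -1.0373e-6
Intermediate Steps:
m = 6283/30 (m = -136*1/240 - 210*(-1) = -17/30 + 210 = 6283/30 ≈ 209.43)
V(Y) = -8*Y*(4 + Y)
E(B) = -14461103/15 (E(B) = (287 + 6283/30)*(-8*12*(4 + 12) - 406) = 14893*(-8*12*16 - 406)/30 = 14893*(-1536 - 406)/30 = (14893/30)*(-1942) = -14461103/15)
1/E((9*4)*(-5)) = 1/(-14461103/15) = -15/14461103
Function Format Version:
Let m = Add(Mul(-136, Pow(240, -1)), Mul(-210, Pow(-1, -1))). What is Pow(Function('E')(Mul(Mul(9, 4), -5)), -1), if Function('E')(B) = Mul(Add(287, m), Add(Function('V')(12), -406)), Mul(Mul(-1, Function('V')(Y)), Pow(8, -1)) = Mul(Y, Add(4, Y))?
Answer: Rational(-15, 14461103) ≈ -1.0373e-6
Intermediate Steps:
m = Rational(6283, 30) (m = Add(Mul(-136, Rational(1, 240)), Mul(-210, -1)) = Add(Rational(-17, 30), 210) = Rational(6283, 30) ≈ 209.43)
Function('V')(Y) = Mul(-8, Y, Add(4, Y)) (Function('V')(Y) = Mul(-8, Mul(Y, Add(4, Y))) = Mul(-8, Y, Add(4, Y)))
Function('E')(B) = Rational(-14461103, 15) (Function('E')(B) = Mul(Add(287, Rational(6283, 30)), Add(Mul(-8, 12, Add(4, 12)), -406)) = Mul(Rational(14893, 30), Add(Mul(-8, 12, 16), -406)) = Mul(Rational(14893, 30), Add(-1536, -406)) = Mul(Rational(14893, 30), -1942) = Rational(-14461103, 15))
Pow(Function('E')(Mul(Mul(9, 4), -5)), -1) = Pow(Rational(-14461103, 15), -1) = Rational(-15, 14461103)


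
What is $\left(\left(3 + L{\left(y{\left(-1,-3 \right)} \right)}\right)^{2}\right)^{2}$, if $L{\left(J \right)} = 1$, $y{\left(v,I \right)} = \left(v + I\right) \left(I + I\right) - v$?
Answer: $256$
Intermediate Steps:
$y{\left(v,I \right)} = - v + 2 I \left(I + v\right)$ ($y{\left(v,I \right)} = \left(I + v\right) 2 I - v = 2 I \left(I + v\right) - v = - v + 2 I \left(I + v\right)$)
$\left(\left(3 + L{\left(y{\left(-1,-3 \right)} \right)}\right)^{2}\right)^{2} = \left(\left(3 + 1\right)^{2}\right)^{2} = \left(4^{2}\right)^{2} = 16^{2} = 256$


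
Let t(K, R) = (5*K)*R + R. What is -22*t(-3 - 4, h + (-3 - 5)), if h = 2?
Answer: -4488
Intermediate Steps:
t(K, R) = R + 5*K*R (t(K, R) = 5*K*R + R = R + 5*K*R)
-22*t(-3 - 4, h + (-3 - 5)) = -22*(2 + (-3 - 5))*(1 + 5*(-3 - 4)) = -22*(2 - 8)*(1 + 5*(-7)) = -(-132)*(1 - 35) = -(-132)*(-34) = -22*204 = -4488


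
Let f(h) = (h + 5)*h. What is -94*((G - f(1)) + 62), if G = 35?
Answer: -8554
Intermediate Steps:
f(h) = h*(5 + h) (f(h) = (5 + h)*h = h*(5 + h))
-94*((G - f(1)) + 62) = -94*((35 - (5 + 1)) + 62) = -94*((35 - 6) + 62) = -94*(29 + 62) = -94*91 = -8554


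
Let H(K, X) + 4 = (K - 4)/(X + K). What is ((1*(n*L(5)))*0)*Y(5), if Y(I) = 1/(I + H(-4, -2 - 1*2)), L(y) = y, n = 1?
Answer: 0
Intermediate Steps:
H(K, X) = -4 + (-4 + K)/(K + X) (H(K, X) = -4 + (K - 4)/(X + K) = -4 + (-4 + K)/(K + X))
Y(I) = 1/(-3 + I) (Y(I) = 1/(I + (-4 - 4*(-2 - 1*2) - 3*(-4))/(-4 + (-2 - 1*2))) = 1/(I + (-4 - 4*(-2 - 2) + 12)/(-4 + (-2 - 2))) = 1/(I + (-4 - 4*(-4) + 12)/(-4 - 4)) = 1/(I + (-4 + 16 + 12)/(-8)) = 1/(I - 1/8*24) = 1/(I - 3) = 1/(-3 + I))
((1*(n*L(5)))*0)*Y(5) = ((1*(1*5))*0)/(-3 + 5) = ((1*5)*0)/2 = (5*0)*(1/2) = 0*(1/2) = 0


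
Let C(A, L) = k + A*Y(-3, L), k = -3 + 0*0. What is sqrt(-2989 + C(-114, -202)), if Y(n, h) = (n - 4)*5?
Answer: sqrt(998) ≈ 31.591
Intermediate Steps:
k = -3 (k = -3 + 0 = -3)
Y(n, h) = -20 + 5*n (Y(n, h) = (-4 + n)*5 = -20 + 5*n)
C(A, L) = -3 - 35*A (C(A, L) = -3 + A*(-20 + 5*(-3)) = -3 + A*(-20 - 15) = -3 + A*(-35) = -3 - 35*A)
sqrt(-2989 + C(-114, -202)) = sqrt(-2989 + (-3 - 35*(-114))) = sqrt(-2989 + (-3 + 3990)) = sqrt(-2989 + 3987) = sqrt(998)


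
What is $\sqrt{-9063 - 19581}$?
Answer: $2 i \sqrt{7161} \approx 169.25 i$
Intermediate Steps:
$\sqrt{-9063 - 19581} = \sqrt{-28644} = 2 i \sqrt{7161}$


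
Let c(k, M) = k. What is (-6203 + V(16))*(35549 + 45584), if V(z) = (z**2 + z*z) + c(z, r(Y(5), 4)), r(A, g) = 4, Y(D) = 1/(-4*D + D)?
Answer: -460429775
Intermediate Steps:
Y(D) = -1/(3*D) (Y(D) = 1/(-3*D) = -1/(3*D))
V(z) = z + 2*z**2 (V(z) = (z**2 + z*z) + z = (z**2 + z**2) + z = 2*z**2 + z = z + 2*z**2)
(-6203 + V(16))*(35549 + 45584) = (-6203 + 16*(1 + 2*16))*(35549 + 45584) = (-6203 + 16*(1 + 32))*81133 = (-6203 + 16*33)*81133 = (-6203 + 528)*81133 = -5675*81133 = -460429775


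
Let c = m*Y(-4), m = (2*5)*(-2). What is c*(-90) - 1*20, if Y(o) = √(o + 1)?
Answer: -20 + 1800*I*√3 ≈ -20.0 + 3117.7*I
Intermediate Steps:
Y(o) = √(1 + o)
m = -20 (m = 10*(-2) = -20)
c = -20*I*√3 (c = -20*√(1 - 4) = -20*I*√3 ≈ -34.641*I)
c*(-90) - 1*20 = -20*I*√3*(-90) - 1*20 = 1800*I*√3 - 20 = -20 + 1800*I*√3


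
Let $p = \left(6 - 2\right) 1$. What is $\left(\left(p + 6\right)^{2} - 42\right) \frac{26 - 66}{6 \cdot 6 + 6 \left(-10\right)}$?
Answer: $\frac{290}{3} \approx 96.667$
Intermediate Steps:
$p = 4$ ($p = 4 \cdot 1 = 4$)
$\left(\left(p + 6\right)^{2} - 42\right) \frac{26 - 66}{6 \cdot 6 + 6 \left(-10\right)} = \left(\left(4 + 6\right)^{2} - 42\right) \frac{26 - 66}{6 \cdot 6 + 6 \left(-10\right)} = \left(10^{2} - 42\right) \left(- \frac{40}{36 - 60}\right) = \left(100 - 42\right) \left(- \frac{40}{-24}\right) = 58 \left(\left(-40\right) \left(- \frac{1}{24}\right)\right) = 58 \cdot \frac{5}{3} = \frac{290}{3}$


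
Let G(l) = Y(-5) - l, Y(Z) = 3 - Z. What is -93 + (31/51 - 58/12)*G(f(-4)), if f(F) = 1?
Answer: -12503/102 ≈ -122.58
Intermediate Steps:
G(l) = 8 - l (G(l) = (3 - 1*(-5)) - l = (3 + 5) - l = 8 - l)
-93 + (31/51 - 58/12)*G(f(-4)) = -93 + (31/51 - 58/12)*(8 - 1*1) = -93 + (31*(1/51) - 58*1/12)*(8 - 1) = -93 + (31/51 - 29/6)*7 = -93 - 431/102*7 = -93 - 3017/102 = -12503/102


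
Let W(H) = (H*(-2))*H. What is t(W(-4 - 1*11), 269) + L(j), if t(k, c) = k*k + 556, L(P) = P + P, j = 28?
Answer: 203112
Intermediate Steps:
L(P) = 2*P
W(H) = -2*H² (W(H) = (-2*H)*H = -2*H²)
t(k, c) = 556 + k² (t(k, c) = k² + 556 = 556 + k²)
t(W(-4 - 1*11), 269) + L(j) = (556 + (-2*(-4 - 1*11)²)²) + 2*28 = (556 + (-2*(-4 - 11)²)²) + 56 = (556 + (-2*(-15)²)²) + 56 = (556 + (-2*225)²) + 56 = (556 + (-450)²) + 56 = (556 + 202500) + 56 = 203056 + 56 = 203112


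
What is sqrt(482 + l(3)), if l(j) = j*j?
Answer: sqrt(491) ≈ 22.159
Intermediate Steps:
l(j) = j**2
sqrt(482 + l(3)) = sqrt(482 + 3**2) = sqrt(482 + 9) = sqrt(491)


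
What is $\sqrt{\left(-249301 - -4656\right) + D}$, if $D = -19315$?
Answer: $2 i \sqrt{65990} \approx 513.77 i$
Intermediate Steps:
$\sqrt{\left(-249301 - -4656\right) + D} = \sqrt{\left(-249301 - -4656\right) - 19315} = \sqrt{\left(-249301 + 4656\right) - 19315} = \sqrt{-244645 - 19315} = \sqrt{-263960} = 2 i \sqrt{65990}$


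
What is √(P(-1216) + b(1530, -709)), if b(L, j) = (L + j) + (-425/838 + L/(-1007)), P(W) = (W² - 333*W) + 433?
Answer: √1342210217027350538/843866 ≈ 1372.9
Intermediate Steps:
P(W) = 433 + W² - 333*W
b(L, j) = -425/838 + j + 1006*L/1007 (b(L, j) = (L + j) + (-425*1/838 + L*(-1/1007)) = (L + j) + (-425/838 - L/1007) = -425/838 + j + 1006*L/1007)
√(P(-1216) + b(1530, -709)) = √((433 + (-1216)² - 333*(-1216)) + (-425/838 - 709 + (1006/1007)*1530)) = √((433 + 1478656 + 404928) + (-425/838 - 709 + 1539180/1007)) = √(1884017 + 691103871/843866) = √(1590548993593/843866) = √1342210217027350538/843866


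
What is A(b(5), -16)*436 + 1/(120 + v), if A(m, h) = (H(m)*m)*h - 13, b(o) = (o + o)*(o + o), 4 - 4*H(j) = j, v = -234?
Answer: 1907987447/114 ≈ 1.6737e+7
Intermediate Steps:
H(j) = 1 - j/4
b(o) = 4*o**2 (b(o) = (2*o)*(2*o) = 4*o**2)
A(m, h) = -13 + h*m*(1 - m/4) (A(m, h) = ((1 - m/4)*m)*h - 13 = (m*(1 - m/4))*h - 13 = h*m*(1 - m/4) - 13 = -13 + h*m*(1 - m/4))
A(b(5), -16)*436 + 1/(120 + v) = (-13 - 1/4*(-16)*4*5**2*(-4 + 4*5**2))*436 + 1/(120 - 234) = (-13 - 1/4*(-16)*4*25*(-4 + 4*25))*436 + 1/(-114) = (-13 - 1/4*(-16)*100*(-4 + 100))*436 - 1/114 = (-13 - 1/4*(-16)*100*96)*436 - 1/114 = (-13 + 38400)*436 - 1/114 = 38387*436 - 1/114 = 16736732 - 1/114 = 1907987447/114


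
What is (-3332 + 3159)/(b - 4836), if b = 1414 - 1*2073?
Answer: 173/5495 ≈ 0.031483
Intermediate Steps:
b = -659 (b = 1414 - 2073 = -659)
(-3332 + 3159)/(b - 4836) = (-3332 + 3159)/(-659 - 4836) = -173/(-5495) = -173*(-1/5495) = 173/5495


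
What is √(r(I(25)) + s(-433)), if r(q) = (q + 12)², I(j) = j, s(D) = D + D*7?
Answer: I*√2095 ≈ 45.771*I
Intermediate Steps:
s(D) = 8*D (s(D) = D + 7*D = 8*D)
r(q) = (12 + q)²
√(r(I(25)) + s(-433)) = √((12 + 25)² + 8*(-433)) = √(37² - 3464) = √(1369 - 3464) = √(-2095) = I*√2095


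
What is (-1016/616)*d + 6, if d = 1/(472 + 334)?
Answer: 372245/62062 ≈ 5.9980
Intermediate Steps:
d = 1/806 ≈ 0.0012407
(-1016/616)*d + 6 = -1016/616*(1/806) + 6 = -1016*1/616*(1/806) + 6 = -127/77*1/806 + 6 = -127/62062 + 6 = 372245/62062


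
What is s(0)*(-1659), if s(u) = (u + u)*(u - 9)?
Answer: 0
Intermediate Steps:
s(u) = 2*u*(-9 + u) (s(u) = (2*u)*(-9 + u) = 2*u*(-9 + u))
s(0)*(-1659) = (2*0*(-9 + 0))*(-1659) = (2*0*(-9))*(-1659) = 0*(-1659) = 0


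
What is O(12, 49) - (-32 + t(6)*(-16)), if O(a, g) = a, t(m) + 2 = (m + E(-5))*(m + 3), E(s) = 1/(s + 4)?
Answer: 732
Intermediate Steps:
E(s) = 1/(4 + s)
t(m) = -2 + (-1 + m)*(3 + m) (t(m) = -2 + (m + 1/(4 - 5))*(m + 3) = -2 + (m + 1/(-1))*(3 + m) = -2 + (m - 1)*(3 + m) = -2 + (-1 + m)*(3 + m))
O(12, 49) - (-32 + t(6)*(-16)) = 12 - (-32 + (-5 + 6**2 + 2*6)*(-16)) = 12 - (-32 + (-5 + 36 + 12)*(-16)) = 12 - (-32 + 43*(-16)) = 12 - (-32 - 688) = 12 - 1*(-720) = 12 + 720 = 732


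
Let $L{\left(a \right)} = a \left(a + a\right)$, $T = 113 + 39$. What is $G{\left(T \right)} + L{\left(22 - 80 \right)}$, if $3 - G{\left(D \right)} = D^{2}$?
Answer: $-16373$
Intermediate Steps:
$T = 152$
$L{\left(a \right)} = 2 a^{2}$ ($L{\left(a \right)} = a 2 a = 2 a^{2}$)
$G{\left(D \right)} = 3 - D^{2}$
$G{\left(T \right)} + L{\left(22 - 80 \right)} = \left(3 - 152^{2}\right) + 2 \left(22 - 80\right)^{2} = \left(3 - 23104\right) + 2 \left(22 - 80\right)^{2} = \left(3 - 23104\right) + 2 \left(-58\right)^{2} = -23101 + 2 \cdot 3364 = -23101 + 6728 = -16373$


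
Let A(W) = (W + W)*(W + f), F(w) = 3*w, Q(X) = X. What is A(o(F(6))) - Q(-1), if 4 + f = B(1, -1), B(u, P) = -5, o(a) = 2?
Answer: -27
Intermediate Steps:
f = -9 (f = -4 - 5 = -9)
A(W) = 2*W*(-9 + W) (A(W) = (W + W)*(W - 9) = (2*W)*(-9 + W) = 2*W*(-9 + W))
A(o(F(6))) - Q(-1) = 2*2*(-9 + 2) - 1*(-1) = 2*2*(-7) + 1 = -28 + 1 = -27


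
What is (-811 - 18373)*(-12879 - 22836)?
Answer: 685156560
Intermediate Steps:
(-811 - 18373)*(-12879 - 22836) = -19184*(-35715) = 685156560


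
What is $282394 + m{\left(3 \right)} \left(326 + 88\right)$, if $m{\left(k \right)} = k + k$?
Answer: $284878$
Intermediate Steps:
$m{\left(k \right)} = 2 k$
$282394 + m{\left(3 \right)} \left(326 + 88\right) = 282394 + 2 \cdot 3 \left(326 + 88\right) = 282394 + 6 \cdot 414 = 282394 + 2484 = 284878$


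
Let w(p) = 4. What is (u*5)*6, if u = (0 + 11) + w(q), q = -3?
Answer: 450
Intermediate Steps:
u = 15 (u = (0 + 11) + 4 = 11 + 4 = 15)
(u*5)*6 = (15*5)*6 = 75*6 = 450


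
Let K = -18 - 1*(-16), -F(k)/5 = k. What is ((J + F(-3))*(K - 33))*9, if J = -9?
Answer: -1890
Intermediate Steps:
F(k) = -5*k
K = -2 (K = -18 + 16 = -2)
((J + F(-3))*(K - 33))*9 = ((-9 - 5*(-3))*(-2 - 33))*9 = ((-9 + 15)*(-35))*9 = (6*(-35))*9 = -210*9 = -1890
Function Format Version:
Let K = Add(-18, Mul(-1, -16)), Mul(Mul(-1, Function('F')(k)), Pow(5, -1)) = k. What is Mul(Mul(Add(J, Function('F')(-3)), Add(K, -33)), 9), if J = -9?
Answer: -1890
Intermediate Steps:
Function('F')(k) = Mul(-5, k)
K = -2 (K = Add(-18, 16) = -2)
Mul(Mul(Add(J, Function('F')(-3)), Add(K, -33)), 9) = Mul(Mul(Add(-9, Mul(-5, -3)), Add(-2, -33)), 9) = Mul(Mul(Add(-9, 15), -35), 9) = Mul(Mul(6, -35), 9) = Mul(-210, 9) = -1890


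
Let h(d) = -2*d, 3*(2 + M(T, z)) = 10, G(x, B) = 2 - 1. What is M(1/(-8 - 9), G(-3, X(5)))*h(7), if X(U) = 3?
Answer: -56/3 ≈ -18.667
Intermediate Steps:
G(x, B) = 1
M(T, z) = 4/3 (M(T, z) = -2 + (⅓)*10 = -2 + 10/3 = 4/3)
M(1/(-8 - 9), G(-3, X(5)))*h(7) = 4*(-2*7)/3 = (4/3)*(-14) = -56/3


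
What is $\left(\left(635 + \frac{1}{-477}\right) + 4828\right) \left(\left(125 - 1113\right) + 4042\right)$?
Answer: $\frac{2652755300}{159} \approx 1.6684 \cdot 10^{7}$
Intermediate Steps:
$\left(\left(635 + \frac{1}{-477}\right) + 4828\right) \left(\left(125 - 1113\right) + 4042\right) = \left(\left(635 - \frac{1}{477}\right) + 4828\right) \left(-988 + 4042\right) = \left(\frac{302894}{477} + 4828\right) 3054 = \frac{2605850}{477} \cdot 3054 = \frac{2652755300}{159}$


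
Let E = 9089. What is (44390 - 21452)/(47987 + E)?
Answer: 11469/28538 ≈ 0.40189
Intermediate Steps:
(44390 - 21452)/(47987 + E) = (44390 - 21452)/(47987 + 9089) = 22938/57076 = 22938*(1/57076) = 11469/28538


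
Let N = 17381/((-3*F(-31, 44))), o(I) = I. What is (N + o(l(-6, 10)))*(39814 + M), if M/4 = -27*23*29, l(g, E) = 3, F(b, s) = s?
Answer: 273645335/66 ≈ 4.1461e+6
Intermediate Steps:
M = -72036 (M = 4*(-27*23*29) = 4*(-621*29) = 4*(-18009) = -72036)
N = -17381/132 (N = 17381/((-3*44)) = 17381/(-132) = 17381*(-1/132) = -17381/132 ≈ -131.67)
(N + o(l(-6, 10)))*(39814 + M) = (-17381/132 + 3)*(39814 - 72036) = -16985/132*(-32222) = 273645335/66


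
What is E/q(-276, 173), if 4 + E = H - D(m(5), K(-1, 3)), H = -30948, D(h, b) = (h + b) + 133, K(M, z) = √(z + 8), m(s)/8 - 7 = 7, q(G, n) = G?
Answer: 10399/92 + √11/276 ≈ 113.04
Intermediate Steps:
m(s) = 112 (m(s) = 56 + 8*7 = 56 + 56 = 112)
K(M, z) = √(8 + z)
D(h, b) = 133 + b + h (D(h, b) = (b + h) + 133 = 133 + b + h)
E = -31197 - √11 (E = -4 + (-30948 - (133 + √(8 + 3) + 112)) = -4 + (-30948 - (133 + √11 + 112)) = -4 + (-30948 - (245 + √11)) = -4 + (-30948 + (-245 - √11)) = -4 + (-31193 - √11) = -31197 - √11 ≈ -31200.)
E/q(-276, 173) = (-31197 - √11)/(-276) = (-31197 - √11)*(-1/276) = 10399/92 + √11/276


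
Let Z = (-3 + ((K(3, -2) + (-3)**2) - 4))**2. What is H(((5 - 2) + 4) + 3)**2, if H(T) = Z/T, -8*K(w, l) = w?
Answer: 28561/409600 ≈ 0.069729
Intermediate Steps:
K(w, l) = -w/8
Z = 169/64 (Z = (-3 + ((-1/8*3 + (-3)**2) - 4))**2 = (-3 + ((-3/8 + 9) - 4))**2 = (-3 + (69/8 - 4))**2 = (-3 + 37/8)**2 = (13/8)**2 = 169/64 ≈ 2.6406)
H(T) = 169/(64*T)
H(((5 - 2) + 4) + 3)**2 = (169/(64*(((5 - 2) + 4) + 3)))**2 = (169/(64*((3 + 4) + 3)))**2 = (169/(64*(7 + 3)))**2 = ((169/64)/10)**2 = ((169/64)*(1/10))**2 = (169/640)**2 = 28561/409600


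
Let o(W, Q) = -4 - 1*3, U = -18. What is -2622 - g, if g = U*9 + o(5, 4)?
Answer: -2453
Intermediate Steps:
o(W, Q) = -7 (o(W, Q) = -4 - 3 = -7)
g = -169 (g = -18*9 - 7 = -162 - 7 = -169)
-2622 - g = -2622 - 1*(-169) = -2622 + 169 = -2453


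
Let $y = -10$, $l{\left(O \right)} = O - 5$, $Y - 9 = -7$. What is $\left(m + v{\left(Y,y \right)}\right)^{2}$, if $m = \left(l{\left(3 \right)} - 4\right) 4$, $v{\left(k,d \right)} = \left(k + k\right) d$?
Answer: $4096$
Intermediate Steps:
$Y = 2$ ($Y = 9 - 7 = 2$)
$l{\left(O \right)} = -5 + O$
$v{\left(k,d \right)} = 2 d k$ ($v{\left(k,d \right)} = 2 k d = 2 d k$)
$m = -24$ ($m = \left(\left(-5 + 3\right) - 4\right) 4 = \left(-2 - 4\right) 4 = \left(-6\right) 4 = -24$)
$\left(m + v{\left(Y,y \right)}\right)^{2} = \left(-24 + 2 \left(-10\right) 2\right)^{2} = \left(-24 - 40\right)^{2} = \left(-64\right)^{2} = 4096$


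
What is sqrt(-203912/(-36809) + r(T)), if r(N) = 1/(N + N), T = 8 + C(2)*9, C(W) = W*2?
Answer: sqrt(14561030474870)/1619596 ≈ 2.3561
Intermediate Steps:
C(W) = 2*W
T = 44 (T = 8 + (2*2)*9 = 8 + 4*9 = 8 + 36 = 44)
r(N) = 1/(2*N)
sqrt(-203912/(-36809) + r(T)) = sqrt(-203912/(-36809) + (1/2)/44) = sqrt(-203912*(-1/36809) + (1/2)*(1/44)) = sqrt(203912/36809 + 1/88) = sqrt(17981065/3239192) = sqrt(14561030474870)/1619596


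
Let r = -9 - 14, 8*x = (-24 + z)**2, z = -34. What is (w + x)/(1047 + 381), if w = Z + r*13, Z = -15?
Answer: 71/952 ≈ 0.074580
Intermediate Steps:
x = 841/2 (x = (-24 - 34)**2/8 = (1/8)*(-58)**2 = (1/8)*3364 = 841/2 ≈ 420.50)
r = -23
w = -314 (w = -15 - 23*13 = -15 - 299 = -314)
(w + x)/(1047 + 381) = (-314 + 841/2)/(1047 + 381) = (213/2)/1428 = (213/2)*(1/1428) = 71/952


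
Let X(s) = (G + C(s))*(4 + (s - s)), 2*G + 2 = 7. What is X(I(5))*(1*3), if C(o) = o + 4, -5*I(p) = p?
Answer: 66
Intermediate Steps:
G = 5/2 (G = -1 + (1/2)*7 = -1 + 7/2 = 5/2 ≈ 2.5000)
I(p) = -p/5
C(o) = 4 + o
X(s) = 26 + 4*s (X(s) = (5/2 + (4 + s))*(4 + (s - s)) = (13/2 + s)*(4 + 0) = (13/2 + s)*4 = 26 + 4*s)
X(I(5))*(1*3) = (26 + 4*(-1/5*5))*(1*3) = (26 + 4*(-1))*3 = (26 - 4)*3 = 22*3 = 66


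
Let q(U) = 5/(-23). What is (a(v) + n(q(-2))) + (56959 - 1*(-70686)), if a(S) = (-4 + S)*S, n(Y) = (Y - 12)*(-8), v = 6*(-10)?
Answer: 3026403/23 ≈ 1.3158e+5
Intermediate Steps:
q(U) = -5/23 (q(U) = 5*(-1/23) = -5/23)
v = -60
n(Y) = 96 - 8*Y (n(Y) = (-12 + Y)*(-8) = 96 - 8*Y)
a(S) = S*(-4 + S)
(a(v) + n(q(-2))) + (56959 - 1*(-70686)) = (-60*(-4 - 60) + (96 - 8*(-5/23))) + (56959 - 1*(-70686)) = (-60*(-64) + (96 + 40/23)) + (56959 + 70686) = (3840 + 2248/23) + 127645 = 90568/23 + 127645 = 3026403/23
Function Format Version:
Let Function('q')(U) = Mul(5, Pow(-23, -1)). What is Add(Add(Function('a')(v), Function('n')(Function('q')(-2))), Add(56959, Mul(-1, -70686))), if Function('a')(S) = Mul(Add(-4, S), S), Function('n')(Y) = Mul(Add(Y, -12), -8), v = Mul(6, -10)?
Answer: Rational(3026403, 23) ≈ 1.3158e+5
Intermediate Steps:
Function('q')(U) = Rational(-5, 23) (Function('q')(U) = Mul(5, Rational(-1, 23)) = Rational(-5, 23))
v = -60
Function('n')(Y) = Add(96, Mul(-8, Y)) (Function('n')(Y) = Mul(Add(-12, Y), -8) = Add(96, Mul(-8, Y)))
Function('a')(S) = Mul(S, Add(-4, S))
Add(Add(Function('a')(v), Function('n')(Function('q')(-2))), Add(56959, Mul(-1, -70686))) = Add(Add(Mul(-60, Add(-4, -60)), Add(96, Mul(-8, Rational(-5, 23)))), Add(56959, Mul(-1, -70686))) = Add(Add(Mul(-60, -64), Add(96, Rational(40, 23))), Add(56959, 70686)) = Add(Add(3840, Rational(2248, 23)), 127645) = Add(Rational(90568, 23), 127645) = Rational(3026403, 23)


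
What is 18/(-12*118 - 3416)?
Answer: -9/2416 ≈ -0.0037252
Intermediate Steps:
18/(-12*118 - 3416) = 18/(-1416 - 3416) = 18/(-4832) = 18*(-1/4832) = -9/2416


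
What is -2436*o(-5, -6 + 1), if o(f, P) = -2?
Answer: 4872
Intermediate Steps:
-2436*o(-5, -6 + 1) = -2436*(-2) = 4872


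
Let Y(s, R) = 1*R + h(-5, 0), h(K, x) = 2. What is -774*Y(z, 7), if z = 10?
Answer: -6966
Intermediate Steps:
Y(s, R) = 2 + R (Y(s, R) = 1*R + 2 = R + 2 = 2 + R)
-774*Y(z, 7) = -774*(2 + 7) = -774*9 = -6966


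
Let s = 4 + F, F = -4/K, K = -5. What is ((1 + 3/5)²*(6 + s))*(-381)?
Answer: -1316736/125 ≈ -10534.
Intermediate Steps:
F = ⅘ (F = -4/(-5) = -4*(-⅕) = ⅘ ≈ 0.80000)
s = 24/5 (s = 4 + ⅘ = 24/5 ≈ 4.8000)
((1 + 3/5)²*(6 + s))*(-381) = ((1 + 3/5)²*(6 + 24/5))*(-381) = ((1 + 3*(⅕))²*(54/5))*(-381) = ((1 + ⅗)²*(54/5))*(-381) = ((8/5)²*(54/5))*(-381) = ((64/25)*(54/5))*(-381) = (3456/125)*(-381) = -1316736/125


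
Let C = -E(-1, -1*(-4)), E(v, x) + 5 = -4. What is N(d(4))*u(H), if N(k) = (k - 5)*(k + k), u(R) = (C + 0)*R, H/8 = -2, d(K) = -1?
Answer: -1728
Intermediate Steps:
E(v, x) = -9 (E(v, x) = -5 - 4 = -9)
C = 9 (C = -1*(-9) = 9)
H = -16 (H = 8*(-2) = -16)
u(R) = 9*R (u(R) = (9 + 0)*R = 9*R)
N(k) = 2*k*(-5 + k) (N(k) = (-5 + k)*(2*k) = 2*k*(-5 + k))
N(d(4))*u(H) = (2*(-1)*(-5 - 1))*(9*(-16)) = (2*(-1)*(-6))*(-144) = 12*(-144) = -1728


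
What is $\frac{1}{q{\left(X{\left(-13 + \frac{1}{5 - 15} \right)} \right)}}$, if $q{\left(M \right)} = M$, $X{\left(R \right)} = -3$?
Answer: $- \frac{1}{3} \approx -0.33333$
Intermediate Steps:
$\frac{1}{q{\left(X{\left(-13 + \frac{1}{5 - 15} \right)} \right)}} = \frac{1}{-3} = - \frac{1}{3}$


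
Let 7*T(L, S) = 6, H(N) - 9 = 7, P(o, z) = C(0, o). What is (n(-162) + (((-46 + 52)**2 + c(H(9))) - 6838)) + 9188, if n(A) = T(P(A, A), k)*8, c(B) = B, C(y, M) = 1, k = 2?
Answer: 16862/7 ≈ 2408.9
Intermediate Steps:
P(o, z) = 1
H(N) = 16 (H(N) = 9 + 7 = 16)
T(L, S) = 6/7 (T(L, S) = (1/7)*6 = 6/7)
n(A) = 48/7 (n(A) = (6/7)*8 = 48/7)
(n(-162) + (((-46 + 52)**2 + c(H(9))) - 6838)) + 9188 = (48/7 + (((-46 + 52)**2 + 16) - 6838)) + 9188 = (48/7 + ((6**2 + 16) - 6838)) + 9188 = (48/7 + ((36 + 16) - 6838)) + 9188 = (48/7 + (52 - 6838)) + 9188 = (48/7 - 6786) + 9188 = -47454/7 + 9188 = 16862/7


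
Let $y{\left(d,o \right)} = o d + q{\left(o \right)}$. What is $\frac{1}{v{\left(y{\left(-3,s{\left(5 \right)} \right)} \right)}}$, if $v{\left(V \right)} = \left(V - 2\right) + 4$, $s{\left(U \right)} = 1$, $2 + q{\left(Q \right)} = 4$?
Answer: $1$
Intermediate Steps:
$q{\left(Q \right)} = 2$ ($q{\left(Q \right)} = -2 + 4 = 2$)
$y{\left(d,o \right)} = 2 + d o$ ($y{\left(d,o \right)} = o d + 2 = d o + 2 = 2 + d o$)
$v{\left(V \right)} = 2 + V$ ($v{\left(V \right)} = \left(-2 + V\right) + 4 = 2 + V$)
$\frac{1}{v{\left(y{\left(-3,s{\left(5 \right)} \right)} \right)}} = \frac{1}{2 + \left(2 - 3\right)} = \frac{1}{2 - 1} = 1^{-1} = 1$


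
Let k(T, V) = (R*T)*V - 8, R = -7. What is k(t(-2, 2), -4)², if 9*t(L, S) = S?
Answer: 256/81 ≈ 3.1605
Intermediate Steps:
t(L, S) = S/9
k(T, V) = -8 - 7*T*V (k(T, V) = (-7*T)*V - 8 = -7*T*V - 8 = -8 - 7*T*V)
k(t(-2, 2), -4)² = (-8 - 7*(⅑)*2*(-4))² = (-8 - 7*2/9*(-4))² = (-8 + 56/9)² = (-16/9)² = 256/81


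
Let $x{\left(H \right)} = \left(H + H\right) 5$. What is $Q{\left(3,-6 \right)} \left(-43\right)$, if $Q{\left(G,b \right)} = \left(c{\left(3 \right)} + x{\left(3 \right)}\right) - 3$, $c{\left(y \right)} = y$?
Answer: $-1290$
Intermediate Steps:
$x{\left(H \right)} = 10 H$ ($x{\left(H \right)} = 2 H 5 = 10 H$)
$Q{\left(G,b \right)} = 30$ ($Q{\left(G,b \right)} = \left(3 + 10 \cdot 3\right) - 3 = \left(3 + 30\right) - 3 = 33 - 3 = 30$)
$Q{\left(3,-6 \right)} \left(-43\right) = 30 \left(-43\right) = -1290$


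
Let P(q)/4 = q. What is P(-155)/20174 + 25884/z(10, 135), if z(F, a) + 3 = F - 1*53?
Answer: -130553084/232001 ≈ -562.73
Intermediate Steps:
z(F, a) = -56 + F (z(F, a) = -3 + (F - 1*53) = -3 + (F - 53) = -3 + (-53 + F) = -56 + F)
P(q) = 4*q
P(-155)/20174 + 25884/z(10, 135) = (4*(-155))/20174 + 25884/(-56 + 10) = -620*1/20174 + 25884/(-46) = -310/10087 + 25884*(-1/46) = -310/10087 - 12942/23 = -130553084/232001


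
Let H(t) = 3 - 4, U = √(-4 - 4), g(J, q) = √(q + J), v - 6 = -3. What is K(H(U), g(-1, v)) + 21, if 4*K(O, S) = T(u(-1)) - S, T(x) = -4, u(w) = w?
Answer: 20 - √2/4 ≈ 19.646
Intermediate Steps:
v = 3 (v = 6 - 3 = 3)
g(J, q) = √(J + q)
U = 2*I*√2 (U = √(-8) = 2*I*√2 ≈ 2.8284*I)
H(t) = -1
K(O, S) = -1 - S/4 (K(O, S) = (-4 - S)/4 = -1 - S/4)
K(H(U), g(-1, v)) + 21 = (-1 - √(-1 + 3)/4) + 21 = (-1 - √2/4) + 21 = 20 - √2/4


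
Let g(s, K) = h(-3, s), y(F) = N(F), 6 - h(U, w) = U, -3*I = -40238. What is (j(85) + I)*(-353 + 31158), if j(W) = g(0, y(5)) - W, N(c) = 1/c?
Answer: 1232508050/3 ≈ 4.1084e+8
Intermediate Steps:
I = 40238/3 (I = -⅓*(-40238) = 40238/3 ≈ 13413.)
h(U, w) = 6 - U
y(F) = 1/F
g(s, K) = 9 (g(s, K) = 6 - 1*(-3) = 6 + 3 = 9)
j(W) = 9 - W
(j(85) + I)*(-353 + 31158) = ((9 - 1*85) + 40238/3)*(-353 + 31158) = ((9 - 85) + 40238/3)*30805 = (-76 + 40238/3)*30805 = (40010/3)*30805 = 1232508050/3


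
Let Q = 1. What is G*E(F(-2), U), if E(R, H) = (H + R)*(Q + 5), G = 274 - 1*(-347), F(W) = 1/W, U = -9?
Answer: -35397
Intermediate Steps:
G = 621 (G = 274 + 347 = 621)
E(R, H) = 6*H + 6*R (E(R, H) = (H + R)*(1 + 5) = (H + R)*6 = 6*H + 6*R)
G*E(F(-2), U) = 621*(6*(-9) + 6/(-2)) = 621*(-54 + 6*(-½)) = 621*(-54 - 3) = 621*(-57) = -35397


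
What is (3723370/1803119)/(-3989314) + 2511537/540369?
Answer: 10003325417010902/2152262759524809 ≈ 4.6478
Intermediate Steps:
(3723370/1803119)/(-3989314) + 2511537/540369 = (3723370*(1/1803119))*(-1/3989314) + 2511537*(1/540369) = (86590/41933)*(-1/3989314) + 837179/180123 = -6185/11948850283 + 837179/180123 = 10003325417010902/2152262759524809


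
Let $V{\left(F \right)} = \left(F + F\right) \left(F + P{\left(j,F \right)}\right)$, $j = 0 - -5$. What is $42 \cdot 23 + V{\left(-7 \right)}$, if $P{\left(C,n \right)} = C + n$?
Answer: $1092$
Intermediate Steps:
$j = 5$ ($j = 0 + 5 = 5$)
$V{\left(F \right)} = 2 F \left(5 + 2 F\right)$ ($V{\left(F \right)} = \left(F + F\right) \left(F + \left(5 + F\right)\right) = 2 F \left(5 + 2 F\right)$)
$42 \cdot 23 + V{\left(-7 \right)} = 42 \cdot 23 + 2 \left(-7\right) \left(5 + 2 \left(-7\right)\right) = 966 + 2 \left(-7\right) \left(5 - 14\right) = 966 + 2 \left(-7\right) \left(-9\right) = 966 + 126 = 1092$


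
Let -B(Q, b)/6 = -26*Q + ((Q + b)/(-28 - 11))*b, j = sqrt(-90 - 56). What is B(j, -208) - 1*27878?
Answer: -21222 + 124*I*sqrt(146) ≈ -21222.0 + 1498.3*I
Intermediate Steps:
j = I*sqrt(146) (j = sqrt(-146) = I*sqrt(146) ≈ 12.083*I)
B(Q, b) = 156*Q - 6*b*(-Q/39 - b/39) (B(Q, b) = -6*(-26*Q + ((Q + b)/(-28 - 11))*b) = -6*(-26*Q + ((Q + b)/(-39))*b) = -6*(-26*Q + ((Q + b)*(-1/39))*b) = -6*(-26*Q + (-Q/39 - b/39)*b) = -6*(-26*Q + b*(-Q/39 - b/39)) = 156*Q - 6*b*(-Q/39 - b/39))
B(j, -208) - 1*27878 = (156*(I*sqrt(146)) + (2/13)*(-208)**2 + (2/13)*(I*sqrt(146))*(-208)) - 1*27878 = (156*I*sqrt(146) + (2/13)*43264 - 32*I*sqrt(146)) - 27878 = (156*I*sqrt(146) + 6656 - 32*I*sqrt(146)) - 27878 = (6656 + 124*I*sqrt(146)) - 27878 = -21222 + 124*I*sqrt(146)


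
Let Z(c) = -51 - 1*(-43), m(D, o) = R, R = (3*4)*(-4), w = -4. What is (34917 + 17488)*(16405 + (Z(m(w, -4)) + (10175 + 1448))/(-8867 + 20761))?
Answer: 10225928357425/11894 ≈ 8.5976e+8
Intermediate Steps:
R = -48 (R = 12*(-4) = -48)
m(D, o) = -48
Z(c) = -8 (Z(c) = -51 + 43 = -8)
(34917 + 17488)*(16405 + (Z(m(w, -4)) + (10175 + 1448))/(-8867 + 20761)) = (34917 + 17488)*(16405 + (-8 + (10175 + 1448))/(-8867 + 20761)) = 52405*(16405 + (-8 + 11623)/11894) = 52405*(16405 + 11615*(1/11894)) = 52405*(16405 + 11615/11894) = 52405*(195132685/11894) = 10225928357425/11894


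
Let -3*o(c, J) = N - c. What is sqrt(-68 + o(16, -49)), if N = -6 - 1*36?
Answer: I*sqrt(438)/3 ≈ 6.9762*I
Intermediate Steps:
N = -42 (N = -6 - 36 = -42)
o(c, J) = 14 + c/3 (o(c, J) = -(-42 - c)/3 = 14 + c/3)
sqrt(-68 + o(16, -49)) = sqrt(-68 + (14 + (1/3)*16)) = sqrt(-68 + (14 + 16/3)) = sqrt(-68 + 58/3) = sqrt(-146/3) = I*sqrt(438)/3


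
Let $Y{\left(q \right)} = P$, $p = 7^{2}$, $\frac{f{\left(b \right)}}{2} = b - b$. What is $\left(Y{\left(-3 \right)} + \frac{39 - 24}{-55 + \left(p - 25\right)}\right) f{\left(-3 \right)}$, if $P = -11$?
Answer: $0$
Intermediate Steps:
$f{\left(b \right)} = 0$ ($f{\left(b \right)} = 2 \left(b - b\right) = 2 \cdot 0 = 0$)
$p = 49$
$Y{\left(q \right)} = -11$
$\left(Y{\left(-3 \right)} + \frac{39 - 24}{-55 + \left(p - 25\right)}\right) f{\left(-3 \right)} = \left(-11 + \frac{39 - 24}{-55 + \left(49 - 25\right)}\right) 0 = \left(-11 + \frac{15}{-55 + 24}\right) 0 = \left(-11 + \frac{15}{-31}\right) 0 = \left(-11 + 15 \left(- \frac{1}{31}\right)\right) 0 = \left(-11 - \frac{15}{31}\right) 0 = \left(- \frac{356}{31}\right) 0 = 0$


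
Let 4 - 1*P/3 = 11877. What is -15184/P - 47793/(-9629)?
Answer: 1848545603/342975351 ≈ 5.3897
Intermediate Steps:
P = -35619 (P = 12 - 3*11877 = 12 - 35631 = -35619)
-15184/P - 47793/(-9629) = -15184/(-35619) - 47793/(-9629) = -15184*(-1/35619) - 47793*(-1/9629) = 15184/35619 + 47793/9629 = 1848545603/342975351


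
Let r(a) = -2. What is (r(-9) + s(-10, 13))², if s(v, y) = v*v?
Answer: 9604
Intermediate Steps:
s(v, y) = v²
(r(-9) + s(-10, 13))² = (-2 + (-10)²)² = (-2 + 100)² = 98² = 9604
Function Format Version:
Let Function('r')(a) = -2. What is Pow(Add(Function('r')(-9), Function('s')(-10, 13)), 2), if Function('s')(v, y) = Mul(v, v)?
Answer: 9604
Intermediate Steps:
Function('s')(v, y) = Pow(v, 2)
Pow(Add(Function('r')(-9), Function('s')(-10, 13)), 2) = Pow(Add(-2, Pow(-10, 2)), 2) = Pow(Add(-2, 100), 2) = Pow(98, 2) = 9604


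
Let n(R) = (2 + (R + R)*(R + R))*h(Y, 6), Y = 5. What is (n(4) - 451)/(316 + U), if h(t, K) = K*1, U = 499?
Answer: -11/163 ≈ -0.067485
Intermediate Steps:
h(t, K) = K
n(R) = 12 + 24*R**2 (n(R) = (2 + (R + R)*(R + R))*6 = (2 + (2*R)*(2*R))*6 = (2 + 4*R**2)*6 = 12 + 24*R**2)
(n(4) - 451)/(316 + U) = ((12 + 24*4**2) - 451)/(316 + 499) = ((12 + 24*16) - 451)/815 = ((12 + 384) - 451)*(1/815) = (396 - 451)*(1/815) = -55*1/815 = -11/163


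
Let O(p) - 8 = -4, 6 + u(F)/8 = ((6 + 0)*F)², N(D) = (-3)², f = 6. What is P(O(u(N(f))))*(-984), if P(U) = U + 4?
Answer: -7872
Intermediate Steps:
N(D) = 9
u(F) = -48 + 288*F² (u(F) = -48 + 8*((6 + 0)*F)² = -48 + 8*(6*F)² = -48 + 8*(36*F²) = -48 + 288*F²)
O(p) = 4 (O(p) = 8 - 4 = 4)
P(U) = 4 + U
P(O(u(N(f))))*(-984) = (4 + 4)*(-984) = 8*(-984) = -7872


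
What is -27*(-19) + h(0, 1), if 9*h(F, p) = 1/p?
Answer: 4618/9 ≈ 513.11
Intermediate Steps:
h(F, p) = 1/(9*p)
-27*(-19) + h(0, 1) = -27*(-19) + (⅑)/1 = 513 + (⅑)*1 = 513 + ⅑ = 4618/9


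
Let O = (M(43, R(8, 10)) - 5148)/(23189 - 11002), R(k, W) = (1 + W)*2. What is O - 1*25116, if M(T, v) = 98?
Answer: -306093742/12187 ≈ -25116.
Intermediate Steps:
R(k, W) = 2 + 2*W
O = -5050/12187 (O = (98 - 5148)/(23189 - 11002) = -5050/12187 ≈ -0.41438)
O - 1*25116 = -5050/12187 - 1*25116 = -5050/12187 - 25116 = -306093742/12187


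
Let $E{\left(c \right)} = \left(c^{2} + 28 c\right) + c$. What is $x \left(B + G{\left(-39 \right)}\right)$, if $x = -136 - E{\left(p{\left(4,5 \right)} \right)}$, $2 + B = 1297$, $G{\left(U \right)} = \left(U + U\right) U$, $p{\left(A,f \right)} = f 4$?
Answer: $-4840092$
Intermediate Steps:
$p{\left(A,f \right)} = 4 f$
$G{\left(U \right)} = 2 U^{2}$ ($G{\left(U \right)} = 2 U U = 2 U^{2}$)
$E{\left(c \right)} = c^{2} + 29 c$
$B = 1295$ ($B = -2 + 1297 = 1295$)
$x = -1116$ ($x = -136 - 4 \cdot 5 \left(29 + 4 \cdot 5\right) = -136 - 20 \left(29 + 20\right) = -136 - 20 \cdot 49 = -136 - 980 = -1116$)
$x \left(B + G{\left(-39 \right)}\right) = - 1116 \left(1295 + 2 \left(-39\right)^{2}\right) = - 1116 \left(1295 + 2 \cdot 1521\right) = - 1116 \left(1295 + 3042\right) = \left(-1116\right) 4337 = -4840092$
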